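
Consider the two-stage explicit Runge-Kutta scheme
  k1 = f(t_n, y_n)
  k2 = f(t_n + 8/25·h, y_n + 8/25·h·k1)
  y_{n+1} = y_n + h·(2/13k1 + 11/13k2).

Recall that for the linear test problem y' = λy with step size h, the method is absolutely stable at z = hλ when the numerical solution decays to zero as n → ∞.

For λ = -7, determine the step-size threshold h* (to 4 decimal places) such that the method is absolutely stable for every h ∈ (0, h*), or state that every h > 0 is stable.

(-3.6932,0); λ=-7 ⇒ h* = (325/88)/7 = 0.5276.

With y'=λy (z=hλ):
  k1=λy_n ⇒ h·k1=z·y_n;  k2=λ(1+8/25z)y_n ⇒ h·k2=z(1+8/25z)y_n
  y_{n+1}/y_n = 1 + 2/13z + 11/13z(1+8/25z) = 1 + z + 88/325z²
  Hence R(z) = 1 + z + 88/325z².

Boundary: |R(x)|=1, x<0.
x=-1.23: |R|=0.1796
R=1: x+88/325x²=0 ⇒ x=−325/88=-3.6932; min R=1−1/(4·88/325)=0.0767>−1
Confirm numerically:
  x=-3.404: |R|=0.73346 <1
  x=-2.298: |R|=0.13188 <1
  x=-2.200: |R|=0.11052 <1
  x=-1.909: |R|=0.07776 <1
  x=-4.261: |R|=1.65512 >1
  x=-4.009: |R|=1.34283 >1
  x=-3.995: |R|=1.32648 >1
Stable set (-3.6932, 0).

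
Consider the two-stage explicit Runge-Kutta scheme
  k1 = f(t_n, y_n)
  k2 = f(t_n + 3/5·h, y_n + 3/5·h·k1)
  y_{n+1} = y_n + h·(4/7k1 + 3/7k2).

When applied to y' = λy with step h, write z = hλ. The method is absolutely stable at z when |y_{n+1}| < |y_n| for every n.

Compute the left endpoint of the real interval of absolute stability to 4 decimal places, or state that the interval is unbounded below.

Set f=λy, z=hλ:
  k1=λy_n ⇒ h·k1=z·y_n;  k2=λ(1+3/5z)y_n ⇒ h·k2=z(1+3/5z)y_n
  y_{n+1}/y_n = 1 + 4/7z + 3/7z(1+3/5z) = 1 + z + 9/35z²
  so R(z) = 1 + z + 9/35z².

Solve |R(x)|<1 on ℝ⁻.
x=-1.02: |R|=0.2475
R=1: x+9/35x²=0 ⇒ x=−35/9=-3.8889; min R=1−1/(4·9/35)=0.0278>−1
Confirm numerically:
  x=-3.838: |R|=0.94978 <1
  x=-2.914: |R|=0.26950 <1
  x=-1.743: |R|=0.03821 <1
  x=-4.354: |R|=1.52074 >1
  x=-4.204: |R|=1.34064 >1
  x=-4.173: |R|=1.30487 >1
So |R|<1 on (-3.8889, 0).

left endpoint -3.8889.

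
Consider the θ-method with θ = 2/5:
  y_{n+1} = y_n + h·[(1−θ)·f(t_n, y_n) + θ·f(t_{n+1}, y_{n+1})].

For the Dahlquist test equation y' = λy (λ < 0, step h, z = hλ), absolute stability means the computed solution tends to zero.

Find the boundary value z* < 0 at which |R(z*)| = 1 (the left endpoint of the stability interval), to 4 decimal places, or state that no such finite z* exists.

Test eqn y'=λy, z=hλ:
  y_{n+1} = y_n + z·[3/5·y_n + 2/5·y_{n+1}] ⇒ (1 − 2/5z)y_{n+1} = (1 + 3/5z)y_n
  so R(z) = (1 + 3/5z)/(1 − 2/5z).

Need |R(x)|<1, x<0.
x=-0.82: |R|=0.3825
R=−1: 1+3/5x = −1+2/5x ⇒ -1/5x=2 ⇒ x=2/(-1/5)=-10.0000
Confirm numerically:
  x=-9.613: |R|=0.98403 <1
  x=-8.640: |R|=0.93896 <1
  x=-4.550: |R|=0.61348 <1
  x=-10.254: |R|=1.00996 >1
  x=-10.103: |R|=1.00409 >1
So |R|<1 on (-10.0000, 0).

left endpoint -10.0000.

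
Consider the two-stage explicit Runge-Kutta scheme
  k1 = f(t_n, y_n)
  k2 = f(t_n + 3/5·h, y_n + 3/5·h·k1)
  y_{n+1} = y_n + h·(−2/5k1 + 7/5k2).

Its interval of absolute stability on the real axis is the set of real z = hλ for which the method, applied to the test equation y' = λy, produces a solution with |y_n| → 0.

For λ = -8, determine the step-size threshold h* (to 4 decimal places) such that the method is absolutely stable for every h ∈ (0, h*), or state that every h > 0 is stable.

Set f=λy, z=hλ:
  k1=λy_n ⇒ h·k1=z·y_n;  k2=λ(1+3/5z)y_n ⇒ h·k2=z(1+3/5z)y_n
  y_{n+1}/y_n = 1 − 2/5z + 7/5z(1+3/5z) = 1 + z + 21/25z²
  R(z) = 1 + z + 21/25z².

Need |R(x)|<1, x<0.
x=-0.4: |R|=0.7344
R=1: x+21/25x²=0 ⇒ x=−25/21=-1.1905; min R=1−1/(4·21/25)=0.7024>−1
Confirm numerically:
  x=-1.166: |R|=0.97603 <1
  x=-0.764: |R|=0.72630 <1
  x=-0.687: |R|=0.70945 <1
  x=-0.595: |R|=0.70238 <1
  x=-1.642: |R|=1.62278 >1
  x=-1.239: |R|=1.05050 >1
  x=-1.231: |R|=1.04190 >1
Interval (-1.1905, 0).

(-1.1905,0); λ=-8 ⇒ h* = (25/21)/8 = 0.1488.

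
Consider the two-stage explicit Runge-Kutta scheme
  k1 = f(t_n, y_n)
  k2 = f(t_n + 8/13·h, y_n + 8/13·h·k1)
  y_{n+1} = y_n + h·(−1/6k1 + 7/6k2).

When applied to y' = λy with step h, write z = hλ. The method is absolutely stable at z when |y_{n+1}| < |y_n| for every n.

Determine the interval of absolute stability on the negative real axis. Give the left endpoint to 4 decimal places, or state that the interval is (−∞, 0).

z∈(-1.3929,0).

Set f=λy, z=hλ:
  k1=λy_n ⇒ h·k1=z·y_n;  k2=λ(1+8/13z)y_n ⇒ h·k2=z(1+8/13z)y_n
  y_{n+1}/y_n = 1 − 1/6z + 7/6z(1+8/13z) = 1 + z + 28/39z²
  so R(z) = 1 + z + 28/39z².

Find x<0 with |R(x)|<1.
x=-1.32: |R|=0.9310
R=1: x+28/39x²=0 ⇒ x=−39/28=-1.3929; min R=1−1/(4·28/39)=0.6518>−1
Confirm numerically:
  x=-0.884: |R|=0.67705 <1
  x=-0.726: |R|=0.65241 <1
  x=-0.691: |R|=0.65181 <1
  x=-0.671: |R|=0.65225 <1
  x=-1.960: |R|=1.79807 >1
  x=-1.697: |R|=1.37056 >1
  x=-1.550: |R|=1.17487 >1
Interval (-1.3929, 0).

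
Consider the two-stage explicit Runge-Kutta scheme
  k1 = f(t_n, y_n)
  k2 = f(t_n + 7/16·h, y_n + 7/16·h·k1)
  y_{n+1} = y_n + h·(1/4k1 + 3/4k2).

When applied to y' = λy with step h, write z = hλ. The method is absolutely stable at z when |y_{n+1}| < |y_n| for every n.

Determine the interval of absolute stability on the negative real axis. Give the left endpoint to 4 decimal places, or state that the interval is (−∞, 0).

Test eqn y'=λy, z=hλ:
  k1=λy_n ⇒ h·k1=z·y_n;  k2=λ(1+7/16z)y_n ⇒ h·k2=z(1+7/16z)y_n
  y_{n+1}/y_n = 1 + 1/4z + 3/4z(1+7/16z) = 1 + z + 21/64z²
  so R(z) = 1 + z + 21/64z².

Boundary: |R(x)|=1, x<0.
x=-0.97: |R|=0.3387
R=1: x+21/64x²=0 ⇒ x=−64/21=-3.0476; min R=1−1/(4·21/64)=0.2381>−1
Confirm numerically:
  x=-2.776: |R|=0.75259 <1
  x=-2.691: |R|=0.68511 <1
  x=-2.454: |R|=0.52201 <1
  x=-3.272: |R|=1.24090 >1
  x=-3.207: |R|=1.16772 >1
  x=-3.162: |R|=1.11867 >1
Interval (-3.0476, 0).

z∈(-3.0476,0).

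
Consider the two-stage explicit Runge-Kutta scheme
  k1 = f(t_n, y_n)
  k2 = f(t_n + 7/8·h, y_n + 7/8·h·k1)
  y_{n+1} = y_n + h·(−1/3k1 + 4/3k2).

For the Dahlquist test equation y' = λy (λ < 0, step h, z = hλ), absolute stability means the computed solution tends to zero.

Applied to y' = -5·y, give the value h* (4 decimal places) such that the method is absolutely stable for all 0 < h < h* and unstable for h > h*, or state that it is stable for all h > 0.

Set f=λy, z=hλ:
  k1=λy_n ⇒ h·k1=z·y_n;  k2=λ(1+7/8z)y_n ⇒ h·k2=z(1+7/8z)y_n
  y_{n+1}/y_n = 1 − 1/3z + 4/3z(1+7/8z) = 1 + z + 7/6z²
  Hence R(z) = 1 + z + 7/6z².

Boundary: |R(x)|=1, x<0.
x=-0.93: |R|=1.0791
R=1: x+7/6x²=0 ⇒ x=−6/7=-0.8571; min R=1−1/(4·7/6)=0.7857>−1
Confirm numerically:
  x=-0.715: |R|=0.88143 <1
  x=-0.511: |R|=0.79364 <1
  x=-1.322: |R|=1.71696 >1
  x=-1.257: |R|=1.58639 >1
So |R|<1 on (-0.8571, 0).

(-0.8571,0); λ=-5 ⇒ h* = (6/7)/5 = 0.1714.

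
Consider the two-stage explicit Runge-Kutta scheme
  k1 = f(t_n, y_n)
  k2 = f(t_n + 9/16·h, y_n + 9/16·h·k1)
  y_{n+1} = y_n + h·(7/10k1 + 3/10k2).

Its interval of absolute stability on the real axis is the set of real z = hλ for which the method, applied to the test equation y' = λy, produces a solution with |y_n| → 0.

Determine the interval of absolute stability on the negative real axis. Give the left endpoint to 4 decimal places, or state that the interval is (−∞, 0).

With y'=λy (z=hλ):
  k1=λy_n ⇒ h·k1=z·y_n;  k2=λ(1+9/16z)y_n ⇒ h·k2=z(1+9/16z)y_n
  y_{n+1}/y_n = 1 + 7/10z + 3/10z(1+9/16z) = 1 + z + 27/160z²
  Hence R(z) = 1 + z + 27/160z².

Find x<0 with |R(x)|<1.
x=-1.52: |R|=0.1301
R=1: x+27/160x²=0 ⇒ x=−160/27=-5.9259; min R=1−1/(4·27/160)=-0.4815>−1
Confirm numerically:
  x=-5.583: |R|=0.67692 <1
  x=-4.562: |R|=0.05000 <1
  x=-4.175: |R|=0.23358 <1
  x=-6.191: |R|=1.27693 >1
  x=-6.171: |R|=1.25521 >1
So |R|<1 on (-5.9259, 0).

(-5.9259, 0).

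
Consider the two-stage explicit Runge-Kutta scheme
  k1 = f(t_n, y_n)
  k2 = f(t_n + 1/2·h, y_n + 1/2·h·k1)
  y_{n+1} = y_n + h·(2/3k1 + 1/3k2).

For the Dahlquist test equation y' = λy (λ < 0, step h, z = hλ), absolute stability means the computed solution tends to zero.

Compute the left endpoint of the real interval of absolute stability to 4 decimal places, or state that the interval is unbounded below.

Set f=λy, z=hλ:
  k1=λy_n ⇒ h·k1=z·y_n;  k2=λ(1+1/2z)y_n ⇒ h·k2=z(1+1/2z)y_n
  y_{n+1}/y_n = 1 + 2/3z + 1/3z(1+1/2z) = 1 + z + 1/6z²
  R(z) = 1 + z + 1/6z².

Solve |R(x)|<1 on ℝ⁻.
x=-1.16: |R|=0.0643
R=1: x+1/6x²=0 ⇒ x=−6=-6.0000; min R=1−1/(4·1/6)=-0.5000>−1
Confirm numerically:
  x=-4.974: |R|=0.14945 <1
  x=-4.011: |R|=0.32965 <1
  x=-3.380: |R|=0.47593 <1
  x=-3.315: |R|=0.48346 <1
  x=-6.492: |R|=1.53234 >1
  x=-6.032: |R|=1.03217 >1
Interval (-6.0000, 0).

z* = -6.0000.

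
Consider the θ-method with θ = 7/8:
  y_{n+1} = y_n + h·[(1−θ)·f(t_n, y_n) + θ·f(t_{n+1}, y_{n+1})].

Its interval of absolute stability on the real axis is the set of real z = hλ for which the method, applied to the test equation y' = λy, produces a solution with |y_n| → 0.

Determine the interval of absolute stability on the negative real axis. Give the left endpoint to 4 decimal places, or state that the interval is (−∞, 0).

Test eqn y'=λy, z=hλ:
  y_{n+1} = y_n + z·[1/8·y_n + 7/8·y_{n+1}] ⇒ (1 − 7/8z)y_{n+1} = (1 + 1/8z)y_n
  Hence R(z) = (1 + 1/8z)/(1 − 7/8z).

Find x<0 with |R(x)|<1.
x=-1.49: |R|=0.3532
x=-2: |R|=0.2727
x=-10: |R|=0.0256
x=-100: |R|=0.1299
θ=7/8≥1/2 ⇒ |1+1/8x|<|1−7/8x| ∀x<0 ⇒ unbounded interval.

interval (−∞, 0).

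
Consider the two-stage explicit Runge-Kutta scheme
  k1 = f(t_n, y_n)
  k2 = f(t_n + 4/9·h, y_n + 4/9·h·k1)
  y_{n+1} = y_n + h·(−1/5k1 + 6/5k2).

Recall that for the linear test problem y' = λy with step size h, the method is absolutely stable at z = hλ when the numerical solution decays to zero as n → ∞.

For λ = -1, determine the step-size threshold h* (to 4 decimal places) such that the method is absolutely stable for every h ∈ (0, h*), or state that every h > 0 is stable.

Set f=λy, z=hλ:
  k1=λy_n ⇒ h·k1=z·y_n;  k2=λ(1+4/9z)y_n ⇒ h·k2=z(1+4/9z)y_n
  y_{n+1}/y_n = 1 − 1/5z + 6/5z(1+4/9z) = 1 + z + 8/15z²
  ⇒ R(z) = 1 + z + 8/15z².

Boundary: |R(x)|=1, x<0.
x=-1.19: |R|=0.5653
R=1: x+8/15x²=0 ⇒ x=−15/8=-1.8750; min R=1−1/(4·8/15)=0.5312>−1
Confirm numerically:
  x=-1.737: |R|=0.87216 <1
  x=-1.648: |R|=0.80048 <1
  x=-0.866: |R|=0.53398 <1
  x=-0.768: |R|=0.54657 <1
  x=-2.240: |R|=1.43605 >1
  x=-2.056: |R|=1.19847 >1
Interval (-1.8750, 0).

(-1.8750,0); λ=-1 ⇒ h* = (15/8)/1 = 1.8750.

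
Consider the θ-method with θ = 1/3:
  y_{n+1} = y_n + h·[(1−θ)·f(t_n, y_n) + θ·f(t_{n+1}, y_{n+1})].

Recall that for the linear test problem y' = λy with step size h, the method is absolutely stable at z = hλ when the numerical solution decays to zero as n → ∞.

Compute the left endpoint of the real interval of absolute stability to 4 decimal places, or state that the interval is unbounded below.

With y'=λy (z=hλ):
  y_{n+1} = y_n + z·[2/3·y_n + 1/3·y_{n+1}] ⇒ (1 − 1/3z)y_{n+1} = (1 + 2/3z)y_n
  ⇒ R(z) = (1 + 2/3z)/(1 − 1/3z).

Find x<0 with |R(x)|<1.
x=-0.86: |R|=0.3316
R=−1: 1+2/3x = −1+1/3x ⇒ -1/3x=2 ⇒ x=2/(-1/3)=-6.0000
Confirm numerically:
  x=-5.169: |R|=0.89827 <1
  x=-4.020: |R|=0.71795 <1
  x=-3.031: |R|=0.50771 <1
  x=-6.300: |R|=1.03226 >1
  x=-6.276: |R|=1.02975 >1
  x=-6.135: |R|=1.01478 >1
So |R|<1 on (-6.0000, 0).

left endpoint -6.0000.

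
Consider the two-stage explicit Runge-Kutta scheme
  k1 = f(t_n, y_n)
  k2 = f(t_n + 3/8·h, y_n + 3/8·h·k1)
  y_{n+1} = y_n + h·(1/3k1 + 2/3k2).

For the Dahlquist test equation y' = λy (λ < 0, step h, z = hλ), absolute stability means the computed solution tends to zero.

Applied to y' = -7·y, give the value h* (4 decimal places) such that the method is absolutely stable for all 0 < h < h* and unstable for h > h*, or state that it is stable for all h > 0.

(-4.0000,0); λ=-7 ⇒ h* = (4)/7 = 0.5714.

On y'=λy, z=hλ:
  k1=λy_n ⇒ h·k1=z·y_n;  k2=λ(1+3/8z)y_n ⇒ h·k2=z(1+3/8z)y_n
  y_{n+1}/y_n = 1 + 1/3z + 2/3z(1+3/8z) = 1 + z + 1/4z²
  so R(z) = 1 + z + 1/4z².

Boundary: |R(x)|=1, x<0.
x=-0.91: |R|=0.2970
R=1: x+1/4x²=0 ⇒ x=−4=-4.0000; min R=1−1/(4·1/4)=0.0000>−1
Confirm numerically:
  x=-2.558: |R|=0.07784 <1
  x=-2.456: |R|=0.05198 <1
  x=-2.400: |R|=0.04000 <1
  x=-1.826: |R|=0.00757 <1
  x=-4.447: |R|=1.49695 >1
  x=-4.324: |R|=1.35024 >1
  x=-4.223: |R|=1.23543 >1
Interval (-4.0000, 0).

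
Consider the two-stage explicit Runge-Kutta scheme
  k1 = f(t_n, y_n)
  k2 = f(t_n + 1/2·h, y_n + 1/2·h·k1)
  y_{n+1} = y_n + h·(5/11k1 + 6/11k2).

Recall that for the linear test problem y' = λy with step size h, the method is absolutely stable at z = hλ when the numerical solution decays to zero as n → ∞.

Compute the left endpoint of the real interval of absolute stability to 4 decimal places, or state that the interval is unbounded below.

Set f=λy, z=hλ:
  k1=λy_n ⇒ h·k1=z·y_n;  k2=λ(1+1/2z)y_n ⇒ h·k2=z(1+1/2z)y_n
  y_{n+1}/y_n = 1 + 5/11z + 6/11z(1+1/2z) = 1 + z + 3/11z²
  so R(z) = 1 + z + 3/11z².

Find x<0 with |R(x)|<1.
x=-0.57: |R|=0.5186
R=1: x+3/11x²=0 ⇒ x=−11/3=-3.6667; min R=1−1/(4·3/11)=0.0833>−1
Confirm numerically:
  x=-3.440: |R|=0.78735 <1
  x=-2.241: |R|=0.12866 <1
  x=-2.094: |R|=0.10186 <1
  x=-1.544: |R|=0.10616 <1
  x=-3.886: |R|=1.23245 >1
  x=-3.874: |R|=1.21906 >1
  x=-3.777: |R|=1.11365 >1
So |R|<1 on (-3.6667, 0).

z* = -3.6667.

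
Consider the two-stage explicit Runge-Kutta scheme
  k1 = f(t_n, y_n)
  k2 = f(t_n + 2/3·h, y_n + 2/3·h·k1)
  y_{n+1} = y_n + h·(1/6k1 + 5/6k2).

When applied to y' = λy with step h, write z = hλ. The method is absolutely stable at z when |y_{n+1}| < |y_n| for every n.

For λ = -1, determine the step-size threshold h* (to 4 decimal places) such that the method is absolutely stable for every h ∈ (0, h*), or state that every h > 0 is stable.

Set f=λy, z=hλ:
  k1=λy_n ⇒ h·k1=z·y_n;  k2=λ(1+2/3z)y_n ⇒ h·k2=z(1+2/3z)y_n
  y_{n+1}/y_n = 1 + 1/6z + 5/6z(1+2/3z) = 1 + z + 5/9z²
  Hence R(z) = 1 + z + 5/9z².

Boundary: |R(x)|=1, x<0.
x=-0.53: |R|=0.6261
R=1: x+5/9x²=0 ⇒ x=−9/5=-1.8000; min R=1−1/(4·5/9)=0.5500>−1
Confirm numerically:
  x=-1.597: |R|=0.81989 <1
  x=-1.381: |R|=0.67853 <1
  x=-1.377: |R|=0.67641 <1
  x=-1.360: |R|=0.66756 <1
  x=-2.264: |R|=1.58361 >1
  x=-2.215: |R|=1.51068 >1
  x=-1.887: |R|=1.09120 >1
Interval (-1.8000, 0).

(-1.8000,0); λ=-1 ⇒ h* = (9/5)/1 = 1.8000.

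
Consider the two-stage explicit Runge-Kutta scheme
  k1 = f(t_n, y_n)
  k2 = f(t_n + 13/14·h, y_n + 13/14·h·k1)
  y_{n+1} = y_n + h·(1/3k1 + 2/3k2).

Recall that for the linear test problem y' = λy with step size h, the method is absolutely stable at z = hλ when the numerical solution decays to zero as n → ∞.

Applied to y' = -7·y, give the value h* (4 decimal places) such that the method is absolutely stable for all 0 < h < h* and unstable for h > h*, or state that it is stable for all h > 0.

With y'=λy (z=hλ):
  k1=λy_n ⇒ h·k1=z·y_n;  k2=λ(1+13/14z)y_n ⇒ h·k2=z(1+13/14z)y_n
  y_{n+1}/y_n = 1 + 1/3z + 2/3z(1+13/14z) = 1 + z + 13/21z²
  so R(z) = 1 + z + 13/21z².

Find x<0 with |R(x)|<1.
x=-0.91: |R|=0.6026
R=1: x+13/21x²=0 ⇒ x=−21/13=-1.6154; min R=1−1/(4·13/21)=0.5962>−1
Confirm numerically:
  x=-1.358: |R|=0.78363 <1
  x=-1.200: |R|=0.69143 <1
  x=-0.985: |R|=0.61562 <1
  x=-0.885: |R|=0.59985 <1
  x=-1.899: |R|=1.33341 >1
  x=-1.686: |R|=1.07370 >1
Stable set (-1.6154, 0).

(-1.6154,0); λ=-7 ⇒ h* = (21/13)/7 = 0.2308.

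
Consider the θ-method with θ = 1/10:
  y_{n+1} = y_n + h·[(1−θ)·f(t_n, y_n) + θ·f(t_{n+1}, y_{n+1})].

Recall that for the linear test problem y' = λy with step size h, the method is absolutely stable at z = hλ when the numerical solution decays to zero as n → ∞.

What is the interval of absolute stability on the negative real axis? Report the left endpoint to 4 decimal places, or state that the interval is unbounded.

z∈(-2.5000,0).

On y'=λy, z=hλ:
  y_{n+1} = y_n + z·[9/10·y_n + 1/10·y_{n+1}] ⇒ (1 − 1/10z)y_{n+1} = (1 + 9/10z)y_n
  R(z) = (1 + 9/10z)/(1 − 1/10z).

Find x<0 with |R(x)|<1.
x=-0.83: |R|=0.2336
R=−1: 1+9/10x = −1+1/10x ⇒ -4/5x=2 ⇒ x=2/(-4/5)=-2.5000
Confirm numerically:
  x=-2.148: |R|=0.76819 <1
  x=-2.040: |R|=0.69435 <1
  x=-1.648: |R|=0.41484 <1
  x=-1.266: |R|=0.12374 <1
  x=-2.645: |R|=1.09174 >1
  x=-2.564: |R|=1.04075 >1
  x=-2.551: |R|=1.03251 >1
Stable set (-2.5000, 0).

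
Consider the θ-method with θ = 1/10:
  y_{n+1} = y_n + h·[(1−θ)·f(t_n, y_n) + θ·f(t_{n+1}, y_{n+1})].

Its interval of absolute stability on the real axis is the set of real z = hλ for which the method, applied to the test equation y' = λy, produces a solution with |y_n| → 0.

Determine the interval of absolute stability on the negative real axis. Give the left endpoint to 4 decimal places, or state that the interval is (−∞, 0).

z∈(-2.5000,0).

Test eqn y'=λy, z=hλ:
  y_{n+1} = y_n + z·[9/10·y_n + 1/10·y_{n+1}] ⇒ (1 − 1/10z)y_{n+1} = (1 + 9/10z)y_n
  ⇒ R(z) = (1 + 9/10z)/(1 − 1/10z).

Solve |R(x)|<1 on ℝ⁻.
x=-1.33: |R|=0.1739
R=−1: 1+9/10x = −1+1/10x ⇒ -4/5x=2 ⇒ x=2/(-4/5)=-2.5000
Confirm numerically:
  x=-1.972: |R|=0.64718 <1
  x=-1.453: |R|=0.26866 <1
  x=-1.288: |R|=0.14103 <1
  x=-1.166: |R|=0.04424 <1
  x=-3.044: |R|=1.33364 >1
  x=-2.629: |R|=1.08172 >1
Interval (-2.5000, 0).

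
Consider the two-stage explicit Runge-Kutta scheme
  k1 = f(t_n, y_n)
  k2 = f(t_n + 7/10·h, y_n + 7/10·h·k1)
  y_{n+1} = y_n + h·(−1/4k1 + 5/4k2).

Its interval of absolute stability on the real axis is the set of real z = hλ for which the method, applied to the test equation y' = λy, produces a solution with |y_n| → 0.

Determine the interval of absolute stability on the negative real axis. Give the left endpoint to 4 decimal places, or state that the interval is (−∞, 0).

z∈(-1.1429,0).

Set f=λy, z=hλ:
  k1=λy_n ⇒ h·k1=z·y_n;  k2=λ(1+7/10z)y_n ⇒ h·k2=z(1+7/10z)y_n
  y_{n+1}/y_n = 1 − 1/4z + 5/4z(1+7/10z) = 1 + z + 7/8z²
  so R(z) = 1 + z + 7/8z².

Find x<0 with |R(x)|<1.
x=-0.82: |R|=0.7683
R=1: x+7/8x²=0 ⇒ x=−8/7=-1.1429; min R=1−1/(4·7/8)=0.7143>−1
Confirm numerically:
  x=-0.894: |R|=0.80533 <1
  x=-0.617: |R|=0.71610 <1
  x=-0.494: |R|=0.71953 <1
  x=-0.477: |R|=0.72209 <1
  x=-1.720: |R|=1.86860 >1
  x=-1.545: |R|=1.54365 >1
  x=-1.261: |R|=1.13036 >1
Stable set (-1.1429, 0).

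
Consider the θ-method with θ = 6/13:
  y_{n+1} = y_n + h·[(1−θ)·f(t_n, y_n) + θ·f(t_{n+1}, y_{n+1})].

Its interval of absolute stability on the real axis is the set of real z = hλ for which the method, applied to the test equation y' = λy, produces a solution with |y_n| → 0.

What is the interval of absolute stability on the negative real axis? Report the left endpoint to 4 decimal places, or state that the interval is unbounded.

z∈(-26.0000,0).

On y'=λy, z=hλ:
  y_{n+1} = y_n + z·[7/13·y_n + 6/13·y_{n+1}] ⇒ (1 − 6/13z)y_{n+1} = (1 + 7/13z)y_n
  ⇒ R(z) = (1 + 7/13z)/(1 − 6/13z).

Need |R(x)|<1, x<0.
x=-1.06: |R|=0.2882
R=−1: 1+7/13x = −1+6/13x ⇒ -1/13x=2 ⇒ x=2/(-1/13)=-26.0000
Confirm numerically:
  x=-20.102: |R|=0.95586 <1
  x=-17.651: |R|=0.92978 <1
  x=-12.933: |R|=0.85577 <1
  x=-26.558: |R|=1.00324 >1
  x=-26.285: |R|=1.00167 >1
  x=-26.251: |R|=1.00147 >1
So |R|<1 on (-26.0000, 0).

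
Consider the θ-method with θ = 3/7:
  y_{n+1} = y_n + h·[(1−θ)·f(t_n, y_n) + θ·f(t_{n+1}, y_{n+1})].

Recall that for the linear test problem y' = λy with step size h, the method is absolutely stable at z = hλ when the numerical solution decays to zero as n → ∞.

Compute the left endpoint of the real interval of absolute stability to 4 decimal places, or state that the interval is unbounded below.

z* = -14.0000.

Set f=λy, z=hλ:
  y_{n+1} = y_n + z·[4/7·y_n + 3/7·y_{n+1}] ⇒ (1 − 3/7z)y_{n+1} = (1 + 4/7z)y_n
  R(z) = (1 + 4/7z)/(1 − 3/7z).

Solve |R(x)|<1 on ℝ⁻.
x=-1.59: |R|=0.0544
R=−1: 1+4/7x = −1+3/7x ⇒ -1/7x=2 ⇒ x=2/(-1/7)=-14.0000
Confirm numerically:
  x=-7.303: |R|=0.76834 <1
  x=-7.203: |R|=0.76242 <1
  x=-5.890: |R|=0.67126 <1
  x=-5.686: |R|=0.65442 <1
  x=-14.379: |R|=1.00756 >1
  x=-14.094: |R|=1.00191 >1
So |R|<1 on (-14.0000, 0).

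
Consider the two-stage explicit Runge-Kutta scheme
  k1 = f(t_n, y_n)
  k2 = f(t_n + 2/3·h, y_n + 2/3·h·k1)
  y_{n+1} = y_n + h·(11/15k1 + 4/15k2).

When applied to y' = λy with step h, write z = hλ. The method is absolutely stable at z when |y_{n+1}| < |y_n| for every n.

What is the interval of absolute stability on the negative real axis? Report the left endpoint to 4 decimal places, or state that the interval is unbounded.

(-5.6250, 0).

On y'=λy, z=hλ:
  k1=λy_n ⇒ h·k1=z·y_n;  k2=λ(1+2/3z)y_n ⇒ h·k2=z(1+2/3z)y_n
  y_{n+1}/y_n = 1 + 11/15z + 4/15z(1+2/3z) = 1 + z + 8/45z²
  R(z) = 1 + z + 8/45z².

Boundary: |R(x)|=1, x<0.
x=-0.72: |R|=0.3722
R=1: x+8/45x²=0 ⇒ x=−45/8=-5.6250; min R=1−1/(4·8/45)=-0.4062>−1
Confirm numerically:
  x=-5.583: |R|=0.95831 <1
  x=-5.286: |R|=0.68143 <1
  x=-2.257: |R|=0.35139 <1
  x=-5.959: |R|=1.35383 >1
  x=-5.958: |R|=1.35271 >1
Interval (-5.6250, 0).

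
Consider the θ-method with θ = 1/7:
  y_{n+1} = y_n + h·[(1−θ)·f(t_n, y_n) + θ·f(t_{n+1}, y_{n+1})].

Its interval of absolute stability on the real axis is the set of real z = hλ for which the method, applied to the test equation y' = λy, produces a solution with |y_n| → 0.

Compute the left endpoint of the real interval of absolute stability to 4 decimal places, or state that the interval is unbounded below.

Test eqn y'=λy, z=hλ:
  y_{n+1} = y_n + z·[6/7·y_n + 1/7·y_{n+1}] ⇒ (1 − 1/7z)y_{n+1} = (1 + 6/7z)y_n
  ⇒ R(z) = (1 + 6/7z)/(1 − 1/7z).

Need |R(x)|<1, x<0.
x=-0.32: |R|=0.6940
R=−1: 1+6/7x = −1+1/7x ⇒ -5/7x=2 ⇒ x=2/(-5/7)=-2.8000
Confirm numerically:
  x=-2.690: |R|=0.94324 <1
  x=-2.361: |R|=0.76552 <1
  x=-2.082: |R|=0.60471 <1
  x=-1.758: |R|=0.40512 <1
  x=-3.151: |R|=1.17289 >1
  x=-3.149: |R|=1.17194 >1
  x=-2.978: |R|=1.08920 >1
Interval (-2.8000, 0).

left endpoint -2.8000.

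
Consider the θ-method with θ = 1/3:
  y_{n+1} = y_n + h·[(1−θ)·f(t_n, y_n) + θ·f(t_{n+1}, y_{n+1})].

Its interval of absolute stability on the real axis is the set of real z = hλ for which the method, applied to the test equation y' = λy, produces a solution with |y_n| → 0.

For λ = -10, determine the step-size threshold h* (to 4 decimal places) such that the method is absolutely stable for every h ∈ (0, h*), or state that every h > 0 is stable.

(-6.0000,0); λ=-10 ⇒ h* = (6)/10 = 0.6000.

With y'=λy (z=hλ):
  y_{n+1} = y_n + z·[2/3·y_n + 1/3·y_{n+1}] ⇒ (1 − 1/3z)y_{n+1} = (1 + 2/3z)y_n
  R(z) = (1 + 2/3z)/(1 − 1/3z).

Need |R(x)|<1, x<0.
x=-1.73: |R|=0.0973
R=−1: 1+2/3x = −1+1/3x ⇒ -1/3x=2 ⇒ x=2/(-1/3)=-6.0000
Confirm numerically:
  x=-5.538: |R|=0.94589 <1
  x=-5.235: |R|=0.90710 <1
  x=-4.997: |R|=0.87458 <1
  x=-4.495: |R|=0.79920 <1
  x=-6.586: |R|=1.06113 >1
  x=-6.314: |R|=1.03371 >1
Interval (-6.0000, 0).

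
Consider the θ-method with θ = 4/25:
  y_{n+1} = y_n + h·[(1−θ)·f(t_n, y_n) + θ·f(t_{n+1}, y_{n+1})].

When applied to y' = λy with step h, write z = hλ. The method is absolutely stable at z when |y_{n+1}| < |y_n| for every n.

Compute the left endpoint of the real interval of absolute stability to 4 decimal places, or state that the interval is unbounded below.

left endpoint -2.9412.

With y'=λy (z=hλ):
  y_{n+1} = y_n + z·[21/25·y_n + 4/25·y_{n+1}] ⇒ (1 − 4/25z)y_{n+1} = (1 + 21/25z)y_n
  Hence R(z) = (1 + 21/25z)/(1 − 4/25z).

Need |R(x)|<1, x<0.
x=-0.58: |R|=0.4693
R=−1: 1+21/25x = −1+4/25x ⇒ -17/25x=2 ⇒ x=2/(-17/25)=-2.9412
Confirm numerically:
  x=-2.519: |R|=0.79539 <1
  x=-2.038: |R|=0.53686 <1
  x=-1.751: |R|=0.36780 <1
  x=-1.303: |R|=0.07821 <1
  x=-3.472: |R|=1.23205 >1
  x=-3.240: |R|=1.13383 >1
  x=-3.012: |R|=1.03250 >1
So |R|<1 on (-2.9412, 0).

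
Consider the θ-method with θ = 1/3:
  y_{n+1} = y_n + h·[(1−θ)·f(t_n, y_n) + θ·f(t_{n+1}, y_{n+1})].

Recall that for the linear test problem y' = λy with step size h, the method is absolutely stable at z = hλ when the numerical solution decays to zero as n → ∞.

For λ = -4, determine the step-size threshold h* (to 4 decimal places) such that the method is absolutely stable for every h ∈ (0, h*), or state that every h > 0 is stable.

On y'=λy, z=hλ:
  y_{n+1} = y_n + z·[2/3·y_n + 1/3·y_{n+1}] ⇒ (1 − 1/3z)y_{n+1} = (1 + 2/3z)y_n
  so R(z) = (1 + 2/3z)/(1 − 1/3z).

Find x<0 with |R(x)|<1.
x=-0.79: |R|=0.3747
R=−1: 1+2/3x = −1+1/3x ⇒ -1/3x=2 ⇒ x=2/(-1/3)=-6.0000
Confirm numerically:
  x=-5.873: |R|=0.98569 <1
  x=-5.683: |R|=0.96349 <1
  x=-4.931: |R|=0.86521 <1
  x=-3.129: |R|=0.53157 <1
  x=-6.380: |R|=1.04051 >1
  x=-6.113: |R|=1.01240 >1
  x=-6.070: |R|=1.00772 >1
So |R|<1 on (-6.0000, 0).

(-6.0000,0); λ=-4 ⇒ h* = (6)/4 = 1.5000.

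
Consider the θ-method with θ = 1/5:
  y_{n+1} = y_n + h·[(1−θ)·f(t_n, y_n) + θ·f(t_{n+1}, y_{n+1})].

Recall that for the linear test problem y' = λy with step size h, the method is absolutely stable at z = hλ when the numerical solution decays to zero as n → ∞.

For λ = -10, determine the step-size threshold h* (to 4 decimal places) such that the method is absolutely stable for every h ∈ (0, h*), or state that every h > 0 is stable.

With y'=λy (z=hλ):
  y_{n+1} = y_n + z·[4/5·y_n + 1/5·y_{n+1}] ⇒ (1 − 1/5z)y_{n+1} = (1 + 4/5z)y_n
  Hence R(z) = (1 + 4/5z)/(1 − 1/5z).

Boundary: |R(x)|=1, x<0.
x=-1.12: |R|=0.0850
R=−1: 1+4/5x = −1+1/5x ⇒ -3/5x=2 ⇒ x=2/(-3/5)=-3.3333
Confirm numerically:
  x=-2.347: |R|=0.59725 <1
  x=-2.182: |R|=0.51908 <1
  x=-1.858: |R|=0.35462 <1
  x=-3.700: |R|=1.12644 >1
  x=-3.474: |R|=1.04980 >1
Stable set (-3.3333, 0).

(-3.3333,0); λ=-10 ⇒ h* = (10/3)/10 = 0.3333.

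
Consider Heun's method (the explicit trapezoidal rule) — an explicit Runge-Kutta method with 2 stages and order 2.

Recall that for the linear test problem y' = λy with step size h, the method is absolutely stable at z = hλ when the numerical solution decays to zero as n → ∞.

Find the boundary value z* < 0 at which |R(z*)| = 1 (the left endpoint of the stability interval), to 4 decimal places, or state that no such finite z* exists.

left endpoint -2.0000.

With y'=λy (z=hλ):
  order 2, 2-stage ⇒ R(z)=1+z+z^2/2
  (e.g. R(-0.55)=0.60125, |R|=0.60125)

Find x<0 with |R(x)|<1.
x=-0.55: |R|=0.6013
|R(-2.31)|=1.3580 |R(-2.25)|=1.2812 |R(-0.76)|=0.5288
Bisect:
  x_lo=-2.7079 |R|=1.9585  x_hi=-0.2110 |R|=0.8113
  mid=-1.45945 |R|=0.60555 →hi
  mid=-2.08370 |R|=1.08720 →lo
  mid=-1.77157 |R|=0.79766 →hi
  mid=-1.92763 |R|=0.93025 →hi
  mid=-2.00567 |R|=1.00568 →lo
  mid=-1.96665 |R|=0.96721 →hi
  mid=-1.98616 |R|=0.98625 →hi
  ...
  [-2.00003,-1.99987] ⇒ x*=-2.0000
Interval (-2.0000, 0).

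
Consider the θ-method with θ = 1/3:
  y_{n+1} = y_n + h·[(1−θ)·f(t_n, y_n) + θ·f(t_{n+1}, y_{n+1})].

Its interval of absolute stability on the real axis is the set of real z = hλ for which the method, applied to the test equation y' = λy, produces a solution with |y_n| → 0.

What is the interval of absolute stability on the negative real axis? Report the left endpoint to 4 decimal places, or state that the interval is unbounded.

z∈(-6.0000,0).

With y'=λy (z=hλ):
  y_{n+1} = y_n + z·[2/3·y_n + 1/3·y_{n+1}] ⇒ (1 − 1/3z)y_{n+1} = (1 + 2/3z)y_n
  so R(z) = (1 + 2/3z)/(1 − 1/3z).

Find x<0 with |R(x)|<1.
x=-1.22: |R|=0.1327
R=−1: 1+2/3x = −1+1/3x ⇒ -1/3x=2 ⇒ x=2/(-1/3)=-6.0000
Confirm numerically:
  x=-5.036: |R|=0.88004 <1
  x=-4.198: |R|=0.74965 <1
  x=-3.443: |R|=0.60314 <1
  x=-6.484: |R|=1.05103 >1
  x=-6.461: |R|=1.04873 >1
  x=-6.129: |R|=1.01413 >1
Stable set (-6.0000, 0).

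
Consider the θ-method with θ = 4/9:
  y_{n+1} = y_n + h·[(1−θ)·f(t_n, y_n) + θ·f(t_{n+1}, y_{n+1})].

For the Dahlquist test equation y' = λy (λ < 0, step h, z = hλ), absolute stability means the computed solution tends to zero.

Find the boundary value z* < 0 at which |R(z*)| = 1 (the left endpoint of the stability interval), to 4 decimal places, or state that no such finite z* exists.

On y'=λy, z=hλ:
  y_{n+1} = y_n + z·[5/9·y_n + 4/9·y_{n+1}] ⇒ (1 − 4/9z)y_{n+1} = (1 + 5/9z)y_n
  ⇒ R(z) = (1 + 5/9z)/(1 − 4/9z).

Find x<0 with |R(x)|<1.
x=-0.56: |R|=0.5516
R=−1: 1+5/9x = −1+4/9x ⇒ -1/9x=2 ⇒ x=2/(-1/9)=-18.0000
Confirm numerically:
  x=-16.736: |R|=0.98336 <1
  x=-13.417: |R|=0.92687 <1
  x=-9.591: |R|=0.82246 <1
  x=-18.555: |R|=1.00667 >1
  x=-18.505: |R|=1.00608 >1
  x=-18.328: |R|=1.00398 >1
Interval (-18.0000, 0).

left endpoint -18.0000.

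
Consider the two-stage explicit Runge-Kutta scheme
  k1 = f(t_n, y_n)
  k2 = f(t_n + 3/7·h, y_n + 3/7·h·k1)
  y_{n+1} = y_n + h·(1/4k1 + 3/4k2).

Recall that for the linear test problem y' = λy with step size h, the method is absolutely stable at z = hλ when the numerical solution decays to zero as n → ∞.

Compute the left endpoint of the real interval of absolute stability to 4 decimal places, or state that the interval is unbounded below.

left endpoint -3.1111.

On y'=λy, z=hλ:
  k1=λy_n ⇒ h·k1=z·y_n;  k2=λ(1+3/7z)y_n ⇒ h·k2=z(1+3/7z)y_n
  y_{n+1}/y_n = 1 + 1/4z + 3/4z(1+3/7z) = 1 + z + 9/28z²
  R(z) = 1 + z + 9/28z².

Need |R(x)|<1, x<0.
x=-1.54: |R|=0.2223
R=1: x+9/28x²=0 ⇒ x=−28/9=-3.1111; min R=1−1/(4·9/28)=0.2222>−1
Confirm numerically:
  x=-2.040: |R|=0.29766 <1
  x=-2.013: |R|=0.28948 <1
  x=-1.605: |R|=0.22301 <1
  x=-1.432: |R|=0.22713 <1
  x=-3.499: |R|=1.43625 >1
  x=-3.222: |R|=1.11484 >1
So |R|<1 on (-3.1111, 0).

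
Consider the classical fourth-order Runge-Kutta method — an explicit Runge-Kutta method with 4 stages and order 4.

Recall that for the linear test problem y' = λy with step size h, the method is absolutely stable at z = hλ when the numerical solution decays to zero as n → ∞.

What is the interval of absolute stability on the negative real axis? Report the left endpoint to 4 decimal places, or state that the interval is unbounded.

(-2.7853, 0).

Test eqn y'=λy, z=hλ:
  order 4, 4-stage ⇒ R(z)=1+z+z^2/2+z^3/6+z^4/24
  (e.g. R(-1.4)=0.28273, |R|=0.28273)

Find x<0 with |R(x)|<1.
x=-1.4: |R|=0.2827
|R(-2.62)|=0.7781 |R(-1.38)|=0.2853 |R(-0.71)|=0.4930
Bisect:
  x_lo=-3.1406 |R|=1.6818  x_hi=-0.2464 |R|=0.7816
  mid=-1.69348 |R|=0.27371 →hi
  mid=-2.41704 |R|=0.57265 →hi
  mid=-2.77882 |R|=0.99028 →hi
  mid=-2.95971 |R|=1.29642 →lo
  mid=-2.86926 |R|=1.13415 →lo
  mid=-2.82404 |R|=1.06000 →lo
  mid=-2.80143 |R|=1.02460 →lo
  mid=-2.79012 |R|=1.00730 →lo
  ...
  [-2.78535,-2.78518] ⇒ x*=-2.7853
Interval (-2.7853, 0).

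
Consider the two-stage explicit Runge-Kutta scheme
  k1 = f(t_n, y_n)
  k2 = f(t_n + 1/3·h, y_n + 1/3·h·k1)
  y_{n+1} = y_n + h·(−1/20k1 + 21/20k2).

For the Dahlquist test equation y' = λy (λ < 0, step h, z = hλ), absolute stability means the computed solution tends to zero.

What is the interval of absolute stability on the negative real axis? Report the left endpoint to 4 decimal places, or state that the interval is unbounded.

On y'=λy, z=hλ:
  k1=λy_n ⇒ h·k1=z·y_n;  k2=λ(1+1/3z)y_n ⇒ h·k2=z(1+1/3z)y_n
  y_{n+1}/y_n = 1 − 1/20z + 21/20z(1+1/3z) = 1 + z + 7/20z²
  so R(z) = 1 + z + 7/20z².

Need |R(x)|<1, x<0.
x=-0.98: |R|=0.3561
R=1: x+7/20x²=0 ⇒ x=−20/7=-2.8571; min R=1−1/(4·7/20)=0.2857>−1
Confirm numerically:
  x=-2.582: |R|=0.75135 <1
  x=-2.002: |R|=0.40080 <1
  x=-1.259: |R|=0.29578 <1
  x=-1.245: |R|=0.29751 <1
  x=-3.417: |R|=1.66956 >1
  x=-3.387: |R|=1.62812 >1
  x=-3.102: |R|=1.26584 >1
Stable set (-2.8571, 0).

(-2.8571, 0).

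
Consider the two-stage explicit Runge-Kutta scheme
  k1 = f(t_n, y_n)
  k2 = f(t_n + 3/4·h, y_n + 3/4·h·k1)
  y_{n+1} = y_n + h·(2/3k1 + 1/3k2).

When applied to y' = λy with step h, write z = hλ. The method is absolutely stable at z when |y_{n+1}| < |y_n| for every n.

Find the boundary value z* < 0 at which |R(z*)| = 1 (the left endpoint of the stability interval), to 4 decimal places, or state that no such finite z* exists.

left endpoint -4.0000.

With y'=λy (z=hλ):
  k1=λy_n ⇒ h·k1=z·y_n;  k2=λ(1+3/4z)y_n ⇒ h·k2=z(1+3/4z)y_n
  y_{n+1}/y_n = 1 + 2/3z + 1/3z(1+3/4z) = 1 + z + 1/4z²
  Hence R(z) = 1 + z + 1/4z².

Find x<0 with |R(x)|<1.
x=-0.41: |R|=0.6320
R=1: x+1/4x²=0 ⇒ x=−4=-4.0000; min R=1−1/(4·1/4)=0.0000>−1
Confirm numerically:
  x=-3.978: |R|=0.97812 <1
  x=-3.142: |R|=0.32604 <1
  x=-2.700: |R|=0.12250 <1
  x=-4.360: |R|=1.39240 >1
  x=-4.148: |R|=1.15348 >1
Stable set (-4.0000, 0).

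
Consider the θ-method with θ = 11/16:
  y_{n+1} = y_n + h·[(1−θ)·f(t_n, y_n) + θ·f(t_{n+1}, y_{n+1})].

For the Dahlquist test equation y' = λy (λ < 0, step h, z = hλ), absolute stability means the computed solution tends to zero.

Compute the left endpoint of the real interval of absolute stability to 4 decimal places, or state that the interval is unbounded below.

interval (−∞, 0).

Test eqn y'=λy, z=hλ:
  y_{n+1} = y_n + z·[5/16·y_n + 11/16·y_{n+1}] ⇒ (1 − 11/16z)y_{n+1} = (1 + 5/16z)y_n
  so R(z) = (1 + 5/16z)/(1 − 11/16z).

Find x<0 with |R(x)|<1.
x=-1.16: |R|=0.3547
x=-2: |R|=0.1579
x=-10: |R|=0.2698
x=-100: |R|=0.4337
θ=11/16≥1/2 ⇒ |1+5/16x|<|1−11/16x| ∀x<0 ⇒ interval (−∞,0).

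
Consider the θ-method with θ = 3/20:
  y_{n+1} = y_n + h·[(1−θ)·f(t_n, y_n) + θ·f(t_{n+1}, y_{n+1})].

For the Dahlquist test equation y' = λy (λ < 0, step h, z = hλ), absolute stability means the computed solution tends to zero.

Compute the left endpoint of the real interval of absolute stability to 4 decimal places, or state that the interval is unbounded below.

On y'=λy, z=hλ:
  y_{n+1} = y_n + z·[17/20·y_n + 3/20·y_{n+1}] ⇒ (1 − 3/20z)y_{n+1} = (1 + 17/20z)y_n
  R(z) = (1 + 17/20z)/(1 − 3/20z).

Solve |R(x)|<1 on ℝ⁻.
x=-1.4: |R|=0.1570
R=−1: 1+17/20x = −1+3/20x ⇒ -7/10x=2 ⇒ x=2/(-7/10)=-2.8571
Confirm numerically:
  x=-2.680: |R|=0.91155 <1
  x=-2.034: |R|=0.55850 <1
  x=-1.485: |R|=0.21448 <1
  x=-3.408: |R|=1.25516 >1
  x=-3.044: |R|=1.08980 >1
  x=-3.039: |R|=1.08744 >1
Stable set (-2.8571, 0).

left endpoint -2.8571.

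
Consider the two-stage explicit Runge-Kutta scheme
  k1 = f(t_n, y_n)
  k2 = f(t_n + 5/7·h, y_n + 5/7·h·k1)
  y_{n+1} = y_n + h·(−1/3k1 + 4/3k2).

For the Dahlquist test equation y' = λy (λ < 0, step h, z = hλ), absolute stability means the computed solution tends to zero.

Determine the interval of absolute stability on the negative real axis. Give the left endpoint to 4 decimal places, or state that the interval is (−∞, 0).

Set f=λy, z=hλ:
  k1=λy_n ⇒ h·k1=z·y_n;  k2=λ(1+5/7z)y_n ⇒ h·k2=z(1+5/7z)y_n
  y_{n+1}/y_n = 1 − 1/3z + 4/3z(1+5/7z) = 1 + z + 20/21z²
  Hence R(z) = 1 + z + 20/21z².

Boundary: |R(x)|=1, x<0.
x=-0.39: |R|=0.7549
R=1: x+20/21x²=0 ⇒ x=−21/20=-1.0500; min R=1−1/(4·20/21)=0.7375>−1
Confirm numerically:
  x=-0.831: |R|=0.82668 <1
  x=-0.486: |R|=0.73895 <1
  x=-0.429: |R|=0.74628 <1
  x=-1.638: |R|=1.91728 >1
  x=-1.633: |R|=1.90670 >1
  x=-1.290: |R|=1.29486 >1
So |R|<1 on (-1.0500, 0).

(-1.0500, 0).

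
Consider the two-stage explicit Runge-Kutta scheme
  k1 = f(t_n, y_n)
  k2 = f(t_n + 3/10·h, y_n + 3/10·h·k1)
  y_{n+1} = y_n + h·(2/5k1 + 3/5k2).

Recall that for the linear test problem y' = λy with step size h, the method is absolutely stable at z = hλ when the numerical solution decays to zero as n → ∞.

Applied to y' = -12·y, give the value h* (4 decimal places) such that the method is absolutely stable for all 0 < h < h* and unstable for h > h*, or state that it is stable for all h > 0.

(-5.5556,0); λ=-12 ⇒ h* = (50/9)/12 = 0.4630.

On y'=λy, z=hλ:
  k1=λy_n ⇒ h·k1=z·y_n;  k2=λ(1+3/10z)y_n ⇒ h·k2=z(1+3/10z)y_n
  y_{n+1}/y_n = 1 + 2/5z + 3/5z(1+3/10z) = 1 + z + 9/50z²
  R(z) = 1 + z + 9/50z².

Need |R(x)|<1, x<0.
x=-0.5: |R|=0.5450
R=1: x+9/50x²=0 ⇒ x=−50/9=-5.5556; min R=1−1/(4·9/50)=-0.3889>−1
Confirm numerically:
  x=-5.322: |R|=0.77626 <1
  x=-3.637: |R|=0.25600 <1
  x=-3.311: |R|=0.33771 <1
  x=-2.445: |R|=0.36896 <1
  x=-5.884: |R|=1.34786 >1
  x=-5.597: |R|=1.04175 >1
Stable set (-5.5556, 0).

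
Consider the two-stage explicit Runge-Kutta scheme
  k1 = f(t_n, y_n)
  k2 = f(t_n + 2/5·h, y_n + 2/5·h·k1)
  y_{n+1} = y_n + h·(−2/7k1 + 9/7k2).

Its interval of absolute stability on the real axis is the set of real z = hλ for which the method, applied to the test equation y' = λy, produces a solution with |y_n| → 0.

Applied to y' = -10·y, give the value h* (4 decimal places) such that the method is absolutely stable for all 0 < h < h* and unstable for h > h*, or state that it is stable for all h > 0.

With y'=λy (z=hλ):
  k1=λy_n ⇒ h·k1=z·y_n;  k2=λ(1+2/5z)y_n ⇒ h·k2=z(1+2/5z)y_n
  y_{n+1}/y_n = 1 − 2/7z + 9/7z(1+2/5z) = 1 + z + 18/35z²
  Hence R(z) = 1 + z + 18/35z².

Need |R(x)|<1, x<0.
x=-0.54: |R|=0.6100
R=1: x+18/35x²=0 ⇒ x=−35/18=-1.9444; min R=1−1/(4·18/35)=0.5139>−1
Confirm numerically:
  x=-1.798: |R|=0.86458 <1
  x=-1.469: |R|=0.64081 <1
  x=-1.399: |R|=0.60756 <1
  x=-1.186: |R|=0.53739 <1
  x=-2.356: |R|=1.49866 >1
  x=-2.261: |R|=1.36809 >1
  x=-2.106: |R|=1.17498 >1
So |R|<1 on (-1.9444, 0).

(-1.9444,0); λ=-10 ⇒ h* = (35/18)/10 = 0.1944.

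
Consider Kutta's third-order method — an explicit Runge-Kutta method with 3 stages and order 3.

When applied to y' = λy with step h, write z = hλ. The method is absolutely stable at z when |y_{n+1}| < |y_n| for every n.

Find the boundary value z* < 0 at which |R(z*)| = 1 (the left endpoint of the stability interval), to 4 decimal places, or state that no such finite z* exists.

left endpoint -2.5127.

With y'=λy (z=hλ):
  order 3, 3-stage ⇒ R(z)=1+z+z^2/2+z^3/6
  (e.g. R(-0.45)=0.63606, |R|=0.63606)

Boundary: |R(x)|=1, x<0.
x=-0.45: |R|=0.6361
|R(-2.89)|=1.7369 |R(-2.69)|=1.3161 |R(-1.59)|=0.0041
Bisect:
  x_lo=-3.0061 |R|=2.0152  x_hi=-0.1932 |R|=0.8243
  mid=-1.59963 |R|=0.00242 →hi
  mid=-2.30285 |R|=0.68668 →hi
  mid=-2.65446 |R|=1.24868 →lo
  mid=-2.47866 |R|=0.94483 →hi
  mid=-2.56656 |R|=1.09070 →lo
  mid=-2.52261 |R|=1.01629 →lo
  mid=-2.50063 |R|=0.98020 →hi
  mid=-2.51162 |R|=0.99815 →hi
  ...
  [-2.51282,-2.51265] ⇒ x*=-2.5127
Interval (-2.5127, 0).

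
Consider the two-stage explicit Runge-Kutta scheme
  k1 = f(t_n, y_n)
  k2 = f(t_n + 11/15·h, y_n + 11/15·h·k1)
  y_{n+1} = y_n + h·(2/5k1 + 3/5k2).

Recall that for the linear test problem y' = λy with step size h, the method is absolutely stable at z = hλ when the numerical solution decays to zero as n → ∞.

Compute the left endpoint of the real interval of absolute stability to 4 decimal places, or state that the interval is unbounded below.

Set f=λy, z=hλ:
  k1=λy_n ⇒ h·k1=z·y_n;  k2=λ(1+11/15z)y_n ⇒ h·k2=z(1+11/15z)y_n
  y_{n+1}/y_n = 1 + 2/5z + 3/5z(1+11/15z) = 1 + z + 11/25z²
  R(z) = 1 + z + 11/25z².

Solve |R(x)|<1 on ℝ⁻.
x=-1.16: |R|=0.4321
R=1: x+11/25x²=0 ⇒ x=−25/11=-2.2727; min R=1−1/(4·11/25)=0.4318>−1
Confirm numerically:
  x=-2.130: |R|=0.86624 <1
  x=-2.015: |R|=0.77150 <1
  x=-1.679: |R|=0.56138 <1
  x=-2.831: |R|=1.69541 >1
  x=-2.821: |R|=1.68054 >1
So |R|<1 on (-2.2727, 0).

z* = -2.2727.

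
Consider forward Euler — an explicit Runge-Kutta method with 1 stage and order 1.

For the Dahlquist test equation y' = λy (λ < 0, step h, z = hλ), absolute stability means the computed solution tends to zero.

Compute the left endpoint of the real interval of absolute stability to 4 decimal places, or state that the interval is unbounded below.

Set f=λy, z=hλ:
  order 1, 1-stage ⇒ R(z)=1+z
  (e.g. R(-0.83)=0.17000, |R|=0.17000)

Find x<0 with |R(x)|<1.
x=-0.83: |R|=0.1700
|R(-2.35)|=1.3500 |R(-2.09)|=1.0900 |R(-1.9)|=0.9000
Bisect:
  x_lo=-2.6269 |R|=1.6269  x_hi=-0.2075 |R|=0.7925
  mid=-1.41720 |R|=0.41720 →hi
  mid=-2.02205 |R|=1.02205 →lo
  mid=-1.71962 |R|=0.71962 →hi
  mid=-1.87084 |R|=0.87084 →hi
  mid=-1.94644 |R|=0.94644 →hi
  mid=-1.98424 |R|=0.98424 →hi
  mid=-2.00315 |R|=1.00315 →lo
  mid=-1.99370 |R|=0.99370 →hi
  ...
  [-2.00005,-1.99990] ⇒ x*=-2.0000
Stable set (-2.0000, 0).

left endpoint -2.0000.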